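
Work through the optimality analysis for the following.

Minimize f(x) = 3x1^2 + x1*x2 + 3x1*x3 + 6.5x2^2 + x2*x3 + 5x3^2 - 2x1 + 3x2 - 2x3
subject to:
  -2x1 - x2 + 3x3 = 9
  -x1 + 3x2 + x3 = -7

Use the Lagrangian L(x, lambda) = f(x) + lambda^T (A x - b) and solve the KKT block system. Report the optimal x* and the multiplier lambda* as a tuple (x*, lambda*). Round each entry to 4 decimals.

Form the Lagrangian:
  L(x, lambda) = (1/2) x^T Q x + c^T x + lambda^T (A x - b)
Stationarity (grad_x L = 0): Q x + c + A^T lambda = 0.
Primal feasibility: A x = b.

This gives the KKT block system:
  [ Q   A^T ] [ x     ]   [-c ]
  [ A    0  ] [ lambda ] = [ b ]

Solving the linear system:
  x*      = (-0.5202, -3.052, 1.6358)
  lambda* = (-6.4798, 9.6936)
  f(x*)   = 57.3931

x* = (-0.5202, -3.052, 1.6358), lambda* = (-6.4798, 9.6936)


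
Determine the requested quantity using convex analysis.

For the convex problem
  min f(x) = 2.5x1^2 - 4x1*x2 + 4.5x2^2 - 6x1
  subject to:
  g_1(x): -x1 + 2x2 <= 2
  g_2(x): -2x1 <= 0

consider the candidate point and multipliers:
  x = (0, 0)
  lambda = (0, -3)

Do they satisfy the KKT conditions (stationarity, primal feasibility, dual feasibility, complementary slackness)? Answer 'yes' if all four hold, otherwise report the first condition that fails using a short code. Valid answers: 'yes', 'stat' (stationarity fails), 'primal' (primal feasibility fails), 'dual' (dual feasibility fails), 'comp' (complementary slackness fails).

Gradient of f: grad f(x) = Q x + c = (-6, 0)
Constraint values g_i(x) = a_i^T x - b_i:
  g_1((0, 0)) = -2
  g_2((0, 0)) = 0
Stationarity residual: grad f(x) + sum_i lambda_i a_i = (0, 0)
  -> stationarity OK
Primal feasibility (all g_i <= 0): OK
Dual feasibility (all lambda_i >= 0): FAILS
Complementary slackness (lambda_i * g_i(x) = 0 for all i): OK

Verdict: the first failing condition is dual_feasibility -> dual.

dual


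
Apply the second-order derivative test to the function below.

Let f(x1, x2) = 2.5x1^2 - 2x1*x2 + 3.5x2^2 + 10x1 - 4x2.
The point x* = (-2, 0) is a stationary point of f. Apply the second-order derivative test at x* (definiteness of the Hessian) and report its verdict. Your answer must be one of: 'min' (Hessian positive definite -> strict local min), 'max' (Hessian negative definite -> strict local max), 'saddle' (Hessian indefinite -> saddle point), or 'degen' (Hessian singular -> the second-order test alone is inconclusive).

Compute the Hessian H = grad^2 f:
  H = [[5, -2], [-2, 7]]
Verify stationarity: grad f(x*) = H x* + g = (0, 0).
Eigenvalues of H: 3.7639, 8.2361.
Both eigenvalues > 0, so H is positive definite -> x* is a strict local min.

min


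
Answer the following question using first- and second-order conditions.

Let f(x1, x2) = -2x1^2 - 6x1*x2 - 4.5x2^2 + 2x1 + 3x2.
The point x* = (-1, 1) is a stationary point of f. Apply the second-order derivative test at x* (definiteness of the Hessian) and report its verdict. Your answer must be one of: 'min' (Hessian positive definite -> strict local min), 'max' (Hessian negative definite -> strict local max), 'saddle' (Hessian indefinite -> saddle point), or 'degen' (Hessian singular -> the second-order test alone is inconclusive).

Compute the Hessian H = grad^2 f:
  H = [[-4, -6], [-6, -9]]
Verify stationarity: grad f(x*) = H x* + g = (0, 0).
Eigenvalues of H: -13, 0.
H has a zero eigenvalue (singular; negative semidefinite but not definite), so H is neither positive definite, negative definite, nor indefinite. The second-order test alone is inconclusive -> degen.
(Indeed, f is constant along the null direction of H through x*, so x* is not a strict local extremum.)

degen


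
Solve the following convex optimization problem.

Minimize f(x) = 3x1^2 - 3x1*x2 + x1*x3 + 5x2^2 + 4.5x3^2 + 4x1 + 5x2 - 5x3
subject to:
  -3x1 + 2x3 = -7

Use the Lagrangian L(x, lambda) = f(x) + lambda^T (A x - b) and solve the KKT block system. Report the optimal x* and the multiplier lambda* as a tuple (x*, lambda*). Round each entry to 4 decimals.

Form the Lagrangian:
  L(x, lambda) = (1/2) x^T Q x + c^T x + lambda^T (A x - b)
Stationarity (grad_x L = 0): Q x + c + A^T lambda = 0.
Primal feasibility: A x = b.

This gives the KKT block system:
  [ Q   A^T ] [ x     ]   [-c ]
  [ A    0  ] [ lambda ] = [ b ]

Solving the linear system:
  x*      = (1.8607, 0.0582, -0.709)
  lambda* = (4.7601)
  f(x*)   = 22.2998

x* = (1.8607, 0.0582, -0.709), lambda* = (4.7601)


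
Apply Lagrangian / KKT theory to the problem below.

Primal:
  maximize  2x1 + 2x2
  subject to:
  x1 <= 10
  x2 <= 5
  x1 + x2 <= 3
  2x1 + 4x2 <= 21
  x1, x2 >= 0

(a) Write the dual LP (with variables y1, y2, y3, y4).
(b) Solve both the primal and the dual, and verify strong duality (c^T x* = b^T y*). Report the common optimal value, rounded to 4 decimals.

The standard primal-dual pair for 'max c^T x s.t. A x <= b, x >= 0' is:
  Dual:  min b^T y  s.t.  A^T y >= c,  y >= 0.

So the dual LP is:
  minimize  10y1 + 5y2 + 3y3 + 21y4
  subject to:
    y1 + y3 + 2y4 >= 2
    y2 + y3 + 4y4 >= 2
    y1, y2, y3, y4 >= 0

Solving the primal: x* = (3, 0).
  primal value c^T x* = 6.
Solving the dual: y* = (0, 0, 2, 0).
  dual value b^T y* = 6.
Strong duality: c^T x* = b^T y*. Confirmed.

6


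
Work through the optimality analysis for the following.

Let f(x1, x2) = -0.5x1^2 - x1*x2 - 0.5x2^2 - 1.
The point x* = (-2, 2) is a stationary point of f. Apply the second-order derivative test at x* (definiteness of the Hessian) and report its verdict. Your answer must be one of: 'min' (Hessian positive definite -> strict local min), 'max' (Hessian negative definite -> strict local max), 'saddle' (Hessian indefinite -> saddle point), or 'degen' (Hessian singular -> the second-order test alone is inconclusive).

Compute the Hessian H = grad^2 f:
  H = [[-1, -1], [-1, -1]]
Verify stationarity: grad f(x*) = H x* + g = (0, 0).
Eigenvalues of H: -2, 0.
H has a zero eigenvalue (singular; negative semidefinite but not definite), so H is neither positive definite, negative definite, nor indefinite. The second-order test alone is inconclusive -> degen.
(Indeed, f is constant along the null direction of H through x*, so x* is not a strict local extremum.)

degen


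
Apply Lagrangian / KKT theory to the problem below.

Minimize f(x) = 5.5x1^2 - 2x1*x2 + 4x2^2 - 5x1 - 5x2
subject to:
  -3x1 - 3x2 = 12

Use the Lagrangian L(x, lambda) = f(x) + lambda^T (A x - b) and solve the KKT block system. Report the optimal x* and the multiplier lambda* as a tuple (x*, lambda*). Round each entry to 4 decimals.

Form the Lagrangian:
  L(x, lambda) = (1/2) x^T Q x + c^T x + lambda^T (A x - b)
Stationarity (grad_x L = 0): Q x + c + A^T lambda = 0.
Primal feasibility: A x = b.

This gives the KKT block system:
  [ Q   A^T ] [ x     ]   [-c ]
  [ A    0  ] [ lambda ] = [ b ]

Solving the linear system:
  x*      = (-1.7391, -2.2609)
  lambda* = (-6.5362)
  f(x*)   = 49.2174

x* = (-1.7391, -2.2609), lambda* = (-6.5362)


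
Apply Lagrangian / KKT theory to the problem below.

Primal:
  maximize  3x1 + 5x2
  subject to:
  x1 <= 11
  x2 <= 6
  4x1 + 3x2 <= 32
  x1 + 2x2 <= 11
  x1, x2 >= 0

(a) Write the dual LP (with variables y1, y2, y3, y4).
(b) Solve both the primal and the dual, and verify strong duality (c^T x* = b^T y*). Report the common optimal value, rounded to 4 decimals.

The standard primal-dual pair for 'max c^T x s.t. A x <= b, x >= 0' is:
  Dual:  min b^T y  s.t.  A^T y >= c,  y >= 0.

So the dual LP is:
  minimize  11y1 + 6y2 + 32y3 + 11y4
  subject to:
    y1 + 4y3 + y4 >= 3
    y2 + 3y3 + 2y4 >= 5
    y1, y2, y3, y4 >= 0

Solving the primal: x* = (6.2, 2.4).
  primal value c^T x* = 30.6.
Solving the dual: y* = (0, 0, 0.2, 2.2).
  dual value b^T y* = 30.6.
Strong duality: c^T x* = b^T y*. Confirmed.

30.6


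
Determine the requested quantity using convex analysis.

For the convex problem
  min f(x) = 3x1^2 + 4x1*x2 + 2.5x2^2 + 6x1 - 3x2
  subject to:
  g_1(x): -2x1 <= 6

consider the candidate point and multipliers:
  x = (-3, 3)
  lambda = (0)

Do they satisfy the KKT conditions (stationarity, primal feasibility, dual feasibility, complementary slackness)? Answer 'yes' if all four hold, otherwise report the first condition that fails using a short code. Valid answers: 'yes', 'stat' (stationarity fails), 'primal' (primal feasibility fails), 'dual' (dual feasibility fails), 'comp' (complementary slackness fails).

Gradient of f: grad f(x) = Q x + c = (0, 0)
Constraint values g_i(x) = a_i^T x - b_i:
  g_1((-3, 3)) = 0
Stationarity residual: grad f(x) + sum_i lambda_i a_i = (0, 0)
  -> stationarity OK
Primal feasibility (all g_i <= 0): OK
Dual feasibility (all lambda_i >= 0): OK
Complementary slackness (lambda_i * g_i(x) = 0 for all i): OK

Verdict: yes, KKT holds.

yes


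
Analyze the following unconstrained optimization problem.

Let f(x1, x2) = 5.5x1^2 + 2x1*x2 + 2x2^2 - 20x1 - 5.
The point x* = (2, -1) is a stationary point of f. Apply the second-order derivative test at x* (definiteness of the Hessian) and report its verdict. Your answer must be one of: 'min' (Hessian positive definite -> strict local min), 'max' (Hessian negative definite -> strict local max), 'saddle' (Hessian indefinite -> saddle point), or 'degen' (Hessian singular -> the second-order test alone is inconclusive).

Compute the Hessian H = grad^2 f:
  H = [[11, 2], [2, 4]]
Verify stationarity: grad f(x*) = H x* + g = (0, 0).
Eigenvalues of H: 3.4689, 11.5311.
Both eigenvalues > 0, so H is positive definite -> x* is a strict local min.

min


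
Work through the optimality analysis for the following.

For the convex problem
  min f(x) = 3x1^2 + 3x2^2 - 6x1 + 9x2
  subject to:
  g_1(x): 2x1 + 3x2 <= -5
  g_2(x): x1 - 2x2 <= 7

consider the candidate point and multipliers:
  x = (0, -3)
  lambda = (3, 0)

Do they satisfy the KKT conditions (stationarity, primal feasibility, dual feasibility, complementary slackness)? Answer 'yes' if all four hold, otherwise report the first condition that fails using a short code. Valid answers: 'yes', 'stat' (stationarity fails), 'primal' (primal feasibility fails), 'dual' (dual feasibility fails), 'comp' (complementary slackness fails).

Gradient of f: grad f(x) = Q x + c = (-6, -9)
Constraint values g_i(x) = a_i^T x - b_i:
  g_1((0, -3)) = -4
  g_2((0, -3)) = -1
Stationarity residual: grad f(x) + sum_i lambda_i a_i = (0, 0)
  -> stationarity OK
Primal feasibility (all g_i <= 0): OK
Dual feasibility (all lambda_i >= 0): OK
Complementary slackness (lambda_i * g_i(x) = 0 for all i): FAILS

Verdict: the first failing condition is complementary_slackness -> comp.

comp


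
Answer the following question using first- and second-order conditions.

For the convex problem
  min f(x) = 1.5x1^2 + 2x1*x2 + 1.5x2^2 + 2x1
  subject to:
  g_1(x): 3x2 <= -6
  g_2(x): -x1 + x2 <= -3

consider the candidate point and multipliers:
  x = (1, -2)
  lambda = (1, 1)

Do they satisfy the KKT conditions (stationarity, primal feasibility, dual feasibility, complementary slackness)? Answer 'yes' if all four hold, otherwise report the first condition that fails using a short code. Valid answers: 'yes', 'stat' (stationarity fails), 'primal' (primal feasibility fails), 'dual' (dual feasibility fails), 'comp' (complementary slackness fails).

Gradient of f: grad f(x) = Q x + c = (1, -4)
Constraint values g_i(x) = a_i^T x - b_i:
  g_1((1, -2)) = 0
  g_2((1, -2)) = 0
Stationarity residual: grad f(x) + sum_i lambda_i a_i = (0, 0)
  -> stationarity OK
Primal feasibility (all g_i <= 0): OK
Dual feasibility (all lambda_i >= 0): OK
Complementary slackness (lambda_i * g_i(x) = 0 for all i): OK

Verdict: yes, KKT holds.

yes


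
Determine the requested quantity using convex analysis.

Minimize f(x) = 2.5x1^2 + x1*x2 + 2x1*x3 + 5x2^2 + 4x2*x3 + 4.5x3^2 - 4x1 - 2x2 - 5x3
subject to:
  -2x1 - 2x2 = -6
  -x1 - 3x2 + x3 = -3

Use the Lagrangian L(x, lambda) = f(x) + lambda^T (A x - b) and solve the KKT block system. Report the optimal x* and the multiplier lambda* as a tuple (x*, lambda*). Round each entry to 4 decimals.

Form the Lagrangian:
  L(x, lambda) = (1/2) x^T Q x + c^T x + lambda^T (A x - b)
Stationarity (grad_x L = 0): Q x + c + A^T lambda = 0.
Primal feasibility: A x = b.

This gives the KKT block system:
  [ Q   A^T ] [ x     ]   [-c ]
  [ A    0  ] [ lambda ] = [ b ]

Solving the linear system:
  x*      = (2.8596, 0.1404, 0.2807)
  lambda* = (7.4035, -3.807)
  f(x*)   = 9.9386

x* = (2.8596, 0.1404, 0.2807), lambda* = (7.4035, -3.807)


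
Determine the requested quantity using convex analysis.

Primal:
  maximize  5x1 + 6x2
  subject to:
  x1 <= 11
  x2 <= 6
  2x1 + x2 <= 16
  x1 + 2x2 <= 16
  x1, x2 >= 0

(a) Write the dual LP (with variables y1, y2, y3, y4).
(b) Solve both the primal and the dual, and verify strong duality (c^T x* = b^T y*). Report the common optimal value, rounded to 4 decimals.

The standard primal-dual pair for 'max c^T x s.t. A x <= b, x >= 0' is:
  Dual:  min b^T y  s.t.  A^T y >= c,  y >= 0.

So the dual LP is:
  minimize  11y1 + 6y2 + 16y3 + 16y4
  subject to:
    y1 + 2y3 + y4 >= 5
    y2 + y3 + 2y4 >= 6
    y1, y2, y3, y4 >= 0

Solving the primal: x* = (5.3333, 5.3333).
  primal value c^T x* = 58.6667.
Solving the dual: y* = (0, 0, 1.3333, 2.3333).
  dual value b^T y* = 58.6667.
Strong duality: c^T x* = b^T y*. Confirmed.

58.6667


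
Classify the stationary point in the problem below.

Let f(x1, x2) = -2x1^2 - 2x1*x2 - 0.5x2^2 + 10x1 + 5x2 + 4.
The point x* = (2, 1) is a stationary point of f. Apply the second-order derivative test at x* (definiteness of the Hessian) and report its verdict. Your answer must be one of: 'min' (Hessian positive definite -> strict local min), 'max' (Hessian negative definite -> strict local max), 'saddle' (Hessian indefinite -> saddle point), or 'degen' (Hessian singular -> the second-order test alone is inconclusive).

Compute the Hessian H = grad^2 f:
  H = [[-4, -2], [-2, -1]]
Verify stationarity: grad f(x*) = H x* + g = (0, 0).
Eigenvalues of H: -5, 0.
H has a zero eigenvalue (singular; negative semidefinite but not definite), so H is neither positive definite, negative definite, nor indefinite. The second-order test alone is inconclusive -> degen.
(Indeed, f is constant along the null direction of H through x*, so x* is not a strict local extremum.)

degen


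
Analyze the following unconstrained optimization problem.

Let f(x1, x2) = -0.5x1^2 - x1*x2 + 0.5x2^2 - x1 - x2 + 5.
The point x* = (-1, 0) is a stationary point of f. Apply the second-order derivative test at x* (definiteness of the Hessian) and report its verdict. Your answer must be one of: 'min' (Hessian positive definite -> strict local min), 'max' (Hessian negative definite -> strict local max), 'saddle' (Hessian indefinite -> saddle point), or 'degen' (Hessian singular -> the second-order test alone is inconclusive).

Compute the Hessian H = grad^2 f:
  H = [[-1, -1], [-1, 1]]
Verify stationarity: grad f(x*) = H x* + g = (0, 0).
Eigenvalues of H: -1.4142, 1.4142.
Eigenvalues have mixed signs, so H is indefinite -> x* is a saddle point.

saddle


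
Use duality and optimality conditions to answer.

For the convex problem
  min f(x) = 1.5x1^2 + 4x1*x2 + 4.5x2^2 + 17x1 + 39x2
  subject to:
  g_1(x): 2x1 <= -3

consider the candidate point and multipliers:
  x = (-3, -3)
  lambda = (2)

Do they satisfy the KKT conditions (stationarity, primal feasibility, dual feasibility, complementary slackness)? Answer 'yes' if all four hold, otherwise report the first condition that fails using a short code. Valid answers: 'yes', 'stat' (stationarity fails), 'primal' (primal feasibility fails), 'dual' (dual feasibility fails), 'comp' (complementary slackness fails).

Gradient of f: grad f(x) = Q x + c = (-4, 0)
Constraint values g_i(x) = a_i^T x - b_i:
  g_1((-3, -3)) = -3
Stationarity residual: grad f(x) + sum_i lambda_i a_i = (0, 0)
  -> stationarity OK
Primal feasibility (all g_i <= 0): OK
Dual feasibility (all lambda_i >= 0): OK
Complementary slackness (lambda_i * g_i(x) = 0 for all i): FAILS

Verdict: the first failing condition is complementary_slackness -> comp.

comp


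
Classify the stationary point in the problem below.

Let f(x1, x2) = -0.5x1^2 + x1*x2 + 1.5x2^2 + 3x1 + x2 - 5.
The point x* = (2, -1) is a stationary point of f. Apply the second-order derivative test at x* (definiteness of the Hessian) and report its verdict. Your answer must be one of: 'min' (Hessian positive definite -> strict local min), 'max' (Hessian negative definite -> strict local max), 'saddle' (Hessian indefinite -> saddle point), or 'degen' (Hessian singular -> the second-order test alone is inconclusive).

Compute the Hessian H = grad^2 f:
  H = [[-1, 1], [1, 3]]
Verify stationarity: grad f(x*) = H x* + g = (0, 0).
Eigenvalues of H: -1.2361, 3.2361.
Eigenvalues have mixed signs, so H is indefinite -> x* is a saddle point.

saddle


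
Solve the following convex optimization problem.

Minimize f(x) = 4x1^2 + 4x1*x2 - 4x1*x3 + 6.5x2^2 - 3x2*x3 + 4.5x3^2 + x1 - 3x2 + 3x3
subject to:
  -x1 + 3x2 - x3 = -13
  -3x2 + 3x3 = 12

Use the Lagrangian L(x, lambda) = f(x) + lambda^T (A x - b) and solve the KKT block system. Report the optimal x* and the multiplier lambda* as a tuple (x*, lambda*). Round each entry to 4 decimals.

Form the Lagrangian:
  L(x, lambda) = (1/2) x^T Q x + c^T x + lambda^T (A x - b)
Stationarity (grad_x L = 0): Q x + c + A^T lambda = 0.
Primal feasibility: A x = b.

This gives the KKT block system:
  [ Q   A^T ] [ x     ]   [-c ]
  [ A    0  ] [ lambda ] = [ b ]

Solving the linear system:
  x*      = (3.25, -2.875, 1.125)
  lambda* = (11, 0.75)
  f(x*)   = 74.625

x* = (3.25, -2.875, 1.125), lambda* = (11, 0.75)


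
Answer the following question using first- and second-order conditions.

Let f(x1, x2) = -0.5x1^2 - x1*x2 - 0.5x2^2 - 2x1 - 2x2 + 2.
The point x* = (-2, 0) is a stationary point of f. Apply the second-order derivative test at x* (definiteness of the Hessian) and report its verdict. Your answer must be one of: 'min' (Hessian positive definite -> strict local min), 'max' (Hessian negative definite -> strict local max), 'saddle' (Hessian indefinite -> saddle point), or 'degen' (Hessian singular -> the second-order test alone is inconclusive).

Compute the Hessian H = grad^2 f:
  H = [[-1, -1], [-1, -1]]
Verify stationarity: grad f(x*) = H x* + g = (0, 0).
Eigenvalues of H: -2, 0.
H has a zero eigenvalue (singular; negative semidefinite but not definite), so H is neither positive definite, negative definite, nor indefinite. The second-order test alone is inconclusive -> degen.
(Indeed, f is constant along the null direction of H through x*, so x* is not a strict local extremum.)

degen


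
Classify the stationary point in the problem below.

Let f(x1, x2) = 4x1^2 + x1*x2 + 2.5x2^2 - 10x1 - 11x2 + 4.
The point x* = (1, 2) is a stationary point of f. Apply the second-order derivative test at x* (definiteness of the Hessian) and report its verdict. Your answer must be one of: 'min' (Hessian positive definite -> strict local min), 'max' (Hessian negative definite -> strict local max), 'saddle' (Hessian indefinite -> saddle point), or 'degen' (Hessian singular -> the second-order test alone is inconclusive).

Compute the Hessian H = grad^2 f:
  H = [[8, 1], [1, 5]]
Verify stationarity: grad f(x*) = H x* + g = (0, 0).
Eigenvalues of H: 4.6972, 8.3028.
Both eigenvalues > 0, so H is positive definite -> x* is a strict local min.

min


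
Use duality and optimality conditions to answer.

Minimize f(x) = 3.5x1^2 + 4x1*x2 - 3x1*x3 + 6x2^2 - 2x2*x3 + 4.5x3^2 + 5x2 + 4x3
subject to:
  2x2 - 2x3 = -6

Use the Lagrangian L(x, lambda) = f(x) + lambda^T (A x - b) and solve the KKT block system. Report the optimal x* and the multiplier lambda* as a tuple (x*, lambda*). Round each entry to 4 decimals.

Form the Lagrangian:
  L(x, lambda) = (1/2) x^T Q x + c^T x + lambda^T (A x - b)
Stationarity (grad_x L = 0): Q x + c + A^T lambda = 0.
Primal feasibility: A x = b.

This gives the KKT block system:
  [ Q   A^T ] [ x     ]   [-c ]
  [ A    0  ] [ lambda ] = [ b ]

Solving the linear system:
  x*      = (1.5508, -1.8559, 1.1441)
  lambda* = (6.678)
  f(x*)   = 17.6822

x* = (1.5508, -1.8559, 1.1441), lambda* = (6.678)


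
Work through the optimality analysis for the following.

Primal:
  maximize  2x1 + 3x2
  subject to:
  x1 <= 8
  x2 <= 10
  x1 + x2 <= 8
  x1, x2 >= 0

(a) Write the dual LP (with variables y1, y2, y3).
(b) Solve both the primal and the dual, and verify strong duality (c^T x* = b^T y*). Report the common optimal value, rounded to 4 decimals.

The standard primal-dual pair for 'max c^T x s.t. A x <= b, x >= 0' is:
  Dual:  min b^T y  s.t.  A^T y >= c,  y >= 0.

So the dual LP is:
  minimize  8y1 + 10y2 + 8y3
  subject to:
    y1 + y3 >= 2
    y2 + y3 >= 3
    y1, y2, y3 >= 0

Solving the primal: x* = (0, 8).
  primal value c^T x* = 24.
Solving the dual: y* = (0, 0, 3).
  dual value b^T y* = 24.
Strong duality: c^T x* = b^T y*. Confirmed.

24


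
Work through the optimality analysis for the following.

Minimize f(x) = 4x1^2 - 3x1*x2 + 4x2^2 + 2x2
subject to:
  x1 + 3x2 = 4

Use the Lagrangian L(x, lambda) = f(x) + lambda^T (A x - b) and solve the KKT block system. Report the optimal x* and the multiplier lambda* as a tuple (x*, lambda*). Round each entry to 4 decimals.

Form the Lagrangian:
  L(x, lambda) = (1/2) x^T Q x + c^T x + lambda^T (A x - b)
Stationarity (grad_x L = 0): Q x + c + A^T lambda = 0.
Primal feasibility: A x = b.

This gives the KKT block system:
  [ Q   A^T ] [ x     ]   [-c ]
  [ A    0  ] [ lambda ] = [ b ]

Solving the linear system:
  x*      = (0.7551, 1.0816)
  lambda* = (-2.7959)
  f(x*)   = 6.6735

x* = (0.7551, 1.0816), lambda* = (-2.7959)


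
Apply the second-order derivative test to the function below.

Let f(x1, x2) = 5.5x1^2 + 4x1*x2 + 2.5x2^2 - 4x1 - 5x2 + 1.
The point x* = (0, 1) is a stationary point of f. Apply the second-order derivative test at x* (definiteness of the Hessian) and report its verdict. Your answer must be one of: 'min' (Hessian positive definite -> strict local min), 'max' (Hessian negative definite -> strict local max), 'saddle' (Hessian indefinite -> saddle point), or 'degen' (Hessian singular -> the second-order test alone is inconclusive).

Compute the Hessian H = grad^2 f:
  H = [[11, 4], [4, 5]]
Verify stationarity: grad f(x*) = H x* + g = (0, 0).
Eigenvalues of H: 3, 13.
Both eigenvalues > 0, so H is positive definite -> x* is a strict local min.

min


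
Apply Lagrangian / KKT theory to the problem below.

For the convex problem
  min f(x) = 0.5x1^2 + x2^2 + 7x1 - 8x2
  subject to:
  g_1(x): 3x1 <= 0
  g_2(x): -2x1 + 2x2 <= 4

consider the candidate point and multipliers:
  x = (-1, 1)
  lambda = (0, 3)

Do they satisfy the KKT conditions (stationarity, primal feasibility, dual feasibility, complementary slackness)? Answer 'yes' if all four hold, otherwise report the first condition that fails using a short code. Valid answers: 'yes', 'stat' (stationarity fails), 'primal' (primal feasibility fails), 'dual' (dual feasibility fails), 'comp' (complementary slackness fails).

Gradient of f: grad f(x) = Q x + c = (6, -6)
Constraint values g_i(x) = a_i^T x - b_i:
  g_1((-1, 1)) = -3
  g_2((-1, 1)) = 0
Stationarity residual: grad f(x) + sum_i lambda_i a_i = (0, 0)
  -> stationarity OK
Primal feasibility (all g_i <= 0): OK
Dual feasibility (all lambda_i >= 0): OK
Complementary slackness (lambda_i * g_i(x) = 0 for all i): OK

Verdict: yes, KKT holds.

yes


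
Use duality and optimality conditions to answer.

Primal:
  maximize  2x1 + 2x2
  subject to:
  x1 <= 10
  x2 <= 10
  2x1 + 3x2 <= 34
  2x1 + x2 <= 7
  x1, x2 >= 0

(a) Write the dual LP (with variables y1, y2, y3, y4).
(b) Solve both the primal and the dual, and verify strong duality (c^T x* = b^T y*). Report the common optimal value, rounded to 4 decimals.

The standard primal-dual pair for 'max c^T x s.t. A x <= b, x >= 0' is:
  Dual:  min b^T y  s.t.  A^T y >= c,  y >= 0.

So the dual LP is:
  minimize  10y1 + 10y2 + 34y3 + 7y4
  subject to:
    y1 + 2y3 + 2y4 >= 2
    y2 + 3y3 + y4 >= 2
    y1, y2, y3, y4 >= 0

Solving the primal: x* = (0, 7).
  primal value c^T x* = 14.
Solving the dual: y* = (0, 0, 0, 2).
  dual value b^T y* = 14.
Strong duality: c^T x* = b^T y*. Confirmed.

14


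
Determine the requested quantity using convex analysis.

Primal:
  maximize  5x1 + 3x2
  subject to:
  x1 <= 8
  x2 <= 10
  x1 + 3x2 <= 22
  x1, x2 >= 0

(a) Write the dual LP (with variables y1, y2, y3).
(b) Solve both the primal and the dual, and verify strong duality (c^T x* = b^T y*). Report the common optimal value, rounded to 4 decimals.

The standard primal-dual pair for 'max c^T x s.t. A x <= b, x >= 0' is:
  Dual:  min b^T y  s.t.  A^T y >= c,  y >= 0.

So the dual LP is:
  minimize  8y1 + 10y2 + 22y3
  subject to:
    y1 + y3 >= 5
    y2 + 3y3 >= 3
    y1, y2, y3 >= 0

Solving the primal: x* = (8, 4.6667).
  primal value c^T x* = 54.
Solving the dual: y* = (4, 0, 1).
  dual value b^T y* = 54.
Strong duality: c^T x* = b^T y*. Confirmed.

54


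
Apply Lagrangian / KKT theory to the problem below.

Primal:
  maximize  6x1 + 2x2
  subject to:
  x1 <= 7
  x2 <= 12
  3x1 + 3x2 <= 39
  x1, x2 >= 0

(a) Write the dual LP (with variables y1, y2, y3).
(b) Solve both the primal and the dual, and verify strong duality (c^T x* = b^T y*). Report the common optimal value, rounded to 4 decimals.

The standard primal-dual pair for 'max c^T x s.t. A x <= b, x >= 0' is:
  Dual:  min b^T y  s.t.  A^T y >= c,  y >= 0.

So the dual LP is:
  minimize  7y1 + 12y2 + 39y3
  subject to:
    y1 + 3y3 >= 6
    y2 + 3y3 >= 2
    y1, y2, y3 >= 0

Solving the primal: x* = (7, 6).
  primal value c^T x* = 54.
Solving the dual: y* = (4, 0, 0.6667).
  dual value b^T y* = 54.
Strong duality: c^T x* = b^T y*. Confirmed.

54


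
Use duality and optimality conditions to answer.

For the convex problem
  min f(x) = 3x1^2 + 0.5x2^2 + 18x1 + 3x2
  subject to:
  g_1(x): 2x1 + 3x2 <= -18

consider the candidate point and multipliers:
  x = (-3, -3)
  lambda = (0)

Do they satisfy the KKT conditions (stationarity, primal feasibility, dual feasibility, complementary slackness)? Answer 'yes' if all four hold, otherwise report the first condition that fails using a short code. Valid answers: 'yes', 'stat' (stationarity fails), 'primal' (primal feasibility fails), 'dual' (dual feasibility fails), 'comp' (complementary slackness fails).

Gradient of f: grad f(x) = Q x + c = (0, 0)
Constraint values g_i(x) = a_i^T x - b_i:
  g_1((-3, -3)) = 3
Stationarity residual: grad f(x) + sum_i lambda_i a_i = (0, 0)
  -> stationarity OK
Primal feasibility (all g_i <= 0): FAILS
Dual feasibility (all lambda_i >= 0): OK
Complementary slackness (lambda_i * g_i(x) = 0 for all i): OK

Verdict: the first failing condition is primal_feasibility -> primal.

primal


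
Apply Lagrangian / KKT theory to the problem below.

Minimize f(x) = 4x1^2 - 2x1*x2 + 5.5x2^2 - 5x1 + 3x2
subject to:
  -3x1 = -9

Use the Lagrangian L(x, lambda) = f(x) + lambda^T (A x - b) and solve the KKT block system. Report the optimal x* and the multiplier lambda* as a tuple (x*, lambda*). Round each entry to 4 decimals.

Form the Lagrangian:
  L(x, lambda) = (1/2) x^T Q x + c^T x + lambda^T (A x - b)
Stationarity (grad_x L = 0): Q x + c + A^T lambda = 0.
Primal feasibility: A x = b.

This gives the KKT block system:
  [ Q   A^T ] [ x     ]   [-c ]
  [ A    0  ] [ lambda ] = [ b ]

Solving the linear system:
  x*      = (3, 0.2727)
  lambda* = (6.1515)
  f(x*)   = 20.5909

x* = (3, 0.2727), lambda* = (6.1515)


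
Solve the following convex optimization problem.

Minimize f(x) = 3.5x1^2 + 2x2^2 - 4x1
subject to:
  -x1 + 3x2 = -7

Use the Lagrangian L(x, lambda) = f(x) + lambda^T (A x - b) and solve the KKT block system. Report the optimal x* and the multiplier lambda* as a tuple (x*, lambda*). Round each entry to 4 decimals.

Form the Lagrangian:
  L(x, lambda) = (1/2) x^T Q x + c^T x + lambda^T (A x - b)
Stationarity (grad_x L = 0): Q x + c + A^T lambda = 0.
Primal feasibility: A x = b.

This gives the KKT block system:
  [ Q   A^T ] [ x     ]   [-c ]
  [ A    0  ] [ lambda ] = [ b ]

Solving the linear system:
  x*      = (0.9552, -2.0149)
  lambda* = (2.6866)
  f(x*)   = 7.4925

x* = (0.9552, -2.0149), lambda* = (2.6866)


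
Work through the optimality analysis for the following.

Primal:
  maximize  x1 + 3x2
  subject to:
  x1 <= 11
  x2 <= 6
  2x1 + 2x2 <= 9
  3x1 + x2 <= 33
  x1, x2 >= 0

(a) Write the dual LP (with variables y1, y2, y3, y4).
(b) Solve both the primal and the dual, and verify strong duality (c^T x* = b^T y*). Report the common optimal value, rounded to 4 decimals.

The standard primal-dual pair for 'max c^T x s.t. A x <= b, x >= 0' is:
  Dual:  min b^T y  s.t.  A^T y >= c,  y >= 0.

So the dual LP is:
  minimize  11y1 + 6y2 + 9y3 + 33y4
  subject to:
    y1 + 2y3 + 3y4 >= 1
    y2 + 2y3 + y4 >= 3
    y1, y2, y3, y4 >= 0

Solving the primal: x* = (0, 4.5).
  primal value c^T x* = 13.5.
Solving the dual: y* = (0, 0, 1.5, 0).
  dual value b^T y* = 13.5.
Strong duality: c^T x* = b^T y*. Confirmed.

13.5


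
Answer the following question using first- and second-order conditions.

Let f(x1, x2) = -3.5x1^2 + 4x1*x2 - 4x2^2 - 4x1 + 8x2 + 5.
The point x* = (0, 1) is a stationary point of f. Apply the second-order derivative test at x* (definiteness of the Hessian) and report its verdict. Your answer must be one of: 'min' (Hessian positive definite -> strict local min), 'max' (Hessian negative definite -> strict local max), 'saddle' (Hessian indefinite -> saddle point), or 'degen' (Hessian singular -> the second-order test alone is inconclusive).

Compute the Hessian H = grad^2 f:
  H = [[-7, 4], [4, -8]]
Verify stationarity: grad f(x*) = H x* + g = (0, 0).
Eigenvalues of H: -11.5311, -3.4689.
Both eigenvalues < 0, so H is negative definite -> x* is a strict local max.

max


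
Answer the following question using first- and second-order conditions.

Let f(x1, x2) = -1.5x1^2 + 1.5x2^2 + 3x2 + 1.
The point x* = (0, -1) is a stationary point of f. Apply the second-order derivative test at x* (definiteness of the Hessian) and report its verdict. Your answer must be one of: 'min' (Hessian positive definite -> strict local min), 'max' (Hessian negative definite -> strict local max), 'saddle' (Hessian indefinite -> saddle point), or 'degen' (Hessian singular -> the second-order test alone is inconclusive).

Compute the Hessian H = grad^2 f:
  H = [[-3, 0], [0, 3]]
Verify stationarity: grad f(x*) = H x* + g = (0, 0).
Eigenvalues of H: -3, 3.
Eigenvalues have mixed signs, so H is indefinite -> x* is a saddle point.

saddle


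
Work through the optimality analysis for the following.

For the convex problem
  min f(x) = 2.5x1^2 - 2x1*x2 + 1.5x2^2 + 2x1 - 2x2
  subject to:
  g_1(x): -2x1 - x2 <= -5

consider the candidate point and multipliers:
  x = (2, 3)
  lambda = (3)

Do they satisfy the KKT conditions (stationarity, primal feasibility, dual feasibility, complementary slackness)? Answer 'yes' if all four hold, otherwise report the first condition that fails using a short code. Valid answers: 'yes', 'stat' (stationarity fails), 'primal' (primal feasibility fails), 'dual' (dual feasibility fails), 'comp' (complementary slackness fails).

Gradient of f: grad f(x) = Q x + c = (6, 3)
Constraint values g_i(x) = a_i^T x - b_i:
  g_1((2, 3)) = -2
Stationarity residual: grad f(x) + sum_i lambda_i a_i = (0, 0)
  -> stationarity OK
Primal feasibility (all g_i <= 0): OK
Dual feasibility (all lambda_i >= 0): OK
Complementary slackness (lambda_i * g_i(x) = 0 for all i): FAILS

Verdict: the first failing condition is complementary_slackness -> comp.

comp


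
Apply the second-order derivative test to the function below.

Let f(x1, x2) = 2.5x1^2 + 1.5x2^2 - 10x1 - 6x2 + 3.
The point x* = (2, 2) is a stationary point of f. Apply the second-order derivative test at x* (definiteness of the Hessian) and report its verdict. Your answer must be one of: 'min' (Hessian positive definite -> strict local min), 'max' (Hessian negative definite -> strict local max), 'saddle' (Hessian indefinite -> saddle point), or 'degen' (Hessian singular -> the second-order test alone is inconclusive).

Compute the Hessian H = grad^2 f:
  H = [[5, 0], [0, 3]]
Verify stationarity: grad f(x*) = H x* + g = (0, 0).
Eigenvalues of H: 3, 5.
Both eigenvalues > 0, so H is positive definite -> x* is a strict local min.

min


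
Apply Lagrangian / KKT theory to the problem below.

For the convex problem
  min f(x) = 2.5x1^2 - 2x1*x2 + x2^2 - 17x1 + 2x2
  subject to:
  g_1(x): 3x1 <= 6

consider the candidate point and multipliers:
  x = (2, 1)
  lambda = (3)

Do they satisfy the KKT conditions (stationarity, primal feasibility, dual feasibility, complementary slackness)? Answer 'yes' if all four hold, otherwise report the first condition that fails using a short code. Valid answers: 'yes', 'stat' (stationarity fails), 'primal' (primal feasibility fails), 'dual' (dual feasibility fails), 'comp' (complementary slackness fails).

Gradient of f: grad f(x) = Q x + c = (-9, 0)
Constraint values g_i(x) = a_i^T x - b_i:
  g_1((2, 1)) = 0
Stationarity residual: grad f(x) + sum_i lambda_i a_i = (0, 0)
  -> stationarity OK
Primal feasibility (all g_i <= 0): OK
Dual feasibility (all lambda_i >= 0): OK
Complementary slackness (lambda_i * g_i(x) = 0 for all i): OK

Verdict: yes, KKT holds.

yes


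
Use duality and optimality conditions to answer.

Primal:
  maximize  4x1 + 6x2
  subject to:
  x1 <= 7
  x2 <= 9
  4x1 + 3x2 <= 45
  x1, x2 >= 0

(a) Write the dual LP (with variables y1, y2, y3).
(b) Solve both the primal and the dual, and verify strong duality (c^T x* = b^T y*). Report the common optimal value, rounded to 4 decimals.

The standard primal-dual pair for 'max c^T x s.t. A x <= b, x >= 0' is:
  Dual:  min b^T y  s.t.  A^T y >= c,  y >= 0.

So the dual LP is:
  minimize  7y1 + 9y2 + 45y3
  subject to:
    y1 + 4y3 >= 4
    y2 + 3y3 >= 6
    y1, y2, y3 >= 0

Solving the primal: x* = (4.5, 9).
  primal value c^T x* = 72.
Solving the dual: y* = (0, 3, 1).
  dual value b^T y* = 72.
Strong duality: c^T x* = b^T y*. Confirmed.

72


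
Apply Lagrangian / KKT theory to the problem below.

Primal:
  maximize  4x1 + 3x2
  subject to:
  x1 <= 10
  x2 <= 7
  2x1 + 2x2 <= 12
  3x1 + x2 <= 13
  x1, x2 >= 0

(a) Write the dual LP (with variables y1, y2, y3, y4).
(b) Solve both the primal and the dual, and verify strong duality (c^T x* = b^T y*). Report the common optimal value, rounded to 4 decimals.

The standard primal-dual pair for 'max c^T x s.t. A x <= b, x >= 0' is:
  Dual:  min b^T y  s.t.  A^T y >= c,  y >= 0.

So the dual LP is:
  minimize  10y1 + 7y2 + 12y3 + 13y4
  subject to:
    y1 + 2y3 + 3y4 >= 4
    y2 + 2y3 + y4 >= 3
    y1, y2, y3, y4 >= 0

Solving the primal: x* = (3.5, 2.5).
  primal value c^T x* = 21.5.
Solving the dual: y* = (0, 0, 1.25, 0.5).
  dual value b^T y* = 21.5.
Strong duality: c^T x* = b^T y*. Confirmed.

21.5


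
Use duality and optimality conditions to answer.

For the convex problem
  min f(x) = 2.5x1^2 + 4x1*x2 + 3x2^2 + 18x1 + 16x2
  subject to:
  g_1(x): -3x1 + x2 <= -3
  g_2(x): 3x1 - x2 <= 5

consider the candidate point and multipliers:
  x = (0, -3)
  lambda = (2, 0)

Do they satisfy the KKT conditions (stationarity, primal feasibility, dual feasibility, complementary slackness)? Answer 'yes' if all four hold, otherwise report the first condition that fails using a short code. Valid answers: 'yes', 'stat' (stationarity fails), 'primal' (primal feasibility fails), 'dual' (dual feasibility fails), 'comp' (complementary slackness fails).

Gradient of f: grad f(x) = Q x + c = (6, -2)
Constraint values g_i(x) = a_i^T x - b_i:
  g_1((0, -3)) = 0
  g_2((0, -3)) = -2
Stationarity residual: grad f(x) + sum_i lambda_i a_i = (0, 0)
  -> stationarity OK
Primal feasibility (all g_i <= 0): OK
Dual feasibility (all lambda_i >= 0): OK
Complementary slackness (lambda_i * g_i(x) = 0 for all i): OK

Verdict: yes, KKT holds.

yes


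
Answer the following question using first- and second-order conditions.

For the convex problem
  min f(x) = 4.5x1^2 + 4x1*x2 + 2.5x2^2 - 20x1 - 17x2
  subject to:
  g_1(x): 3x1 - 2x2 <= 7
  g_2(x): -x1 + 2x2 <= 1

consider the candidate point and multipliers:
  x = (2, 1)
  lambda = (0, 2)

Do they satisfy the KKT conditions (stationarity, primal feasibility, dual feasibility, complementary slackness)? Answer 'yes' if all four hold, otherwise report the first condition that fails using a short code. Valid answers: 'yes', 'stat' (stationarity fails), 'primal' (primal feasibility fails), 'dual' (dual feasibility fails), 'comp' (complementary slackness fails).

Gradient of f: grad f(x) = Q x + c = (2, -4)
Constraint values g_i(x) = a_i^T x - b_i:
  g_1((2, 1)) = -3
  g_2((2, 1)) = -1
Stationarity residual: grad f(x) + sum_i lambda_i a_i = (0, 0)
  -> stationarity OK
Primal feasibility (all g_i <= 0): OK
Dual feasibility (all lambda_i >= 0): OK
Complementary slackness (lambda_i * g_i(x) = 0 for all i): FAILS

Verdict: the first failing condition is complementary_slackness -> comp.

comp


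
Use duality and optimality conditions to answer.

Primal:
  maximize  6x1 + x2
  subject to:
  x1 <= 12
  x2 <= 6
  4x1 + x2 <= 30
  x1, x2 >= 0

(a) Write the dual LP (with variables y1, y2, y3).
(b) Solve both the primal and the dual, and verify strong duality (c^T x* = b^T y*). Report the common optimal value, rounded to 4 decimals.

The standard primal-dual pair for 'max c^T x s.t. A x <= b, x >= 0' is:
  Dual:  min b^T y  s.t.  A^T y >= c,  y >= 0.

So the dual LP is:
  minimize  12y1 + 6y2 + 30y3
  subject to:
    y1 + 4y3 >= 6
    y2 + y3 >= 1
    y1, y2, y3 >= 0

Solving the primal: x* = (7.5, 0).
  primal value c^T x* = 45.
Solving the dual: y* = (0, 0, 1.5).
  dual value b^T y* = 45.
Strong duality: c^T x* = b^T y*. Confirmed.

45


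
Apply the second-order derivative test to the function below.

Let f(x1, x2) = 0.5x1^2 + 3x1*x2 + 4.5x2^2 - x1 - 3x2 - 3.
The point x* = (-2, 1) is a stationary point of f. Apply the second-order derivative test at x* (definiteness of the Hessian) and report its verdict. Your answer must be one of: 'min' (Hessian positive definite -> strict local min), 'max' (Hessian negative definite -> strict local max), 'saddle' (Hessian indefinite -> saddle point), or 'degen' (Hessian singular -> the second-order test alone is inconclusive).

Compute the Hessian H = grad^2 f:
  H = [[1, 3], [3, 9]]
Verify stationarity: grad f(x*) = H x* + g = (0, 0).
Eigenvalues of H: 0, 10.
H has a zero eigenvalue (singular; positive semidefinite but not definite), so H is neither positive definite, negative definite, nor indefinite. The second-order test alone is inconclusive -> degen.
(Indeed, f is constant along the null direction of H through x*, so x* is not a strict local extremum.)

degen


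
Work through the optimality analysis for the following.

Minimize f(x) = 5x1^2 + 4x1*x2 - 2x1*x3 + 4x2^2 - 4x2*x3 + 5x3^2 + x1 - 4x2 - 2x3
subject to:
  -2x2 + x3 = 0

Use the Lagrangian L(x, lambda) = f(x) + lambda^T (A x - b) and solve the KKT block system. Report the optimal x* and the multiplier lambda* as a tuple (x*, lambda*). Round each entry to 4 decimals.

Form the Lagrangian:
  L(x, lambda) = (1/2) x^T Q x + c^T x + lambda^T (A x - b)
Stationarity (grad_x L = 0): Q x + c + A^T lambda = 0.
Primal feasibility: A x = b.

This gives the KKT block system:
  [ Q   A^T ] [ x     ]   [-c ]
  [ A    0  ] [ lambda ] = [ b ]

Solving the linear system:
  x*      = (-0.1, 0.25, 0.5)
  lambda* = (-2.2)
  f(x*)   = -1.05

x* = (-0.1, 0.25, 0.5), lambda* = (-2.2)


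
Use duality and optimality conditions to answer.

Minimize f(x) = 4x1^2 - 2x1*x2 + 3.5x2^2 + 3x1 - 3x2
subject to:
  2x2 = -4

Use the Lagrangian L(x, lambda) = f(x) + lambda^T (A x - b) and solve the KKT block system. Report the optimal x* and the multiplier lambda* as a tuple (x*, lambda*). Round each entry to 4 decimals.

Form the Lagrangian:
  L(x, lambda) = (1/2) x^T Q x + c^T x + lambda^T (A x - b)
Stationarity (grad_x L = 0): Q x + c + A^T lambda = 0.
Primal feasibility: A x = b.

This gives the KKT block system:
  [ Q   A^T ] [ x     ]   [-c ]
  [ A    0  ] [ lambda ] = [ b ]

Solving the linear system:
  x*      = (-0.875, -2)
  lambda* = (7.625)
  f(x*)   = 16.9375

x* = (-0.875, -2), lambda* = (7.625)
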